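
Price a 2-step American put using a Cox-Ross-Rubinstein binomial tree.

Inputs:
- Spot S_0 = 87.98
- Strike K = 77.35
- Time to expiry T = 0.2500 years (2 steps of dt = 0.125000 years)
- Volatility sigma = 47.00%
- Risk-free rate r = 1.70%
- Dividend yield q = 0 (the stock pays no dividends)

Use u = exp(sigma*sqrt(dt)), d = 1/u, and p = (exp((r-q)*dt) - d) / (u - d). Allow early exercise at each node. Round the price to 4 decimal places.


Answer: Price = V(0,0) = 4.0617

Derivation:
dt = T/N = 0.125000
u = exp(sigma*sqrt(dt)) = 1.180774; d = 1/u = 0.846902
p = (exp((r-q)*dt) - d) / (u - d) = 0.464924
Discount per step: exp(-r*dt) = 0.997877
Stock lattice S(k, i) with i counting down-moves:
  k=0: S(0,0) = 87.9800
  k=1: S(1,0) = 103.8845; S(1,1) = 74.5105
  k=2: S(2,0) = 122.6641; S(2,1) = 87.9800; S(2,2) = 63.1031
Terminal payoffs V(N, i) = max(K - S_T, 0):
  V(2,0) = 0.000000; V(2,1) = 0.000000; V(2,2) = 14.246936
Backward induction: V(k, i) = exp(-r*dt) * [p * V(k+1, i) + (1-p) * V(k+1, i+1)]; then take max(V_cont, immediate exercise) for American.
  V(1,0) = exp(-r*dt) * [p*0.000000 + (1-p)*0.000000] = 0.000000; exercise = 0.000000; V(1,0) = max -> 0.000000
  V(1,1) = exp(-r*dt) * [p*0.000000 + (1-p)*14.246936] = 7.607007; exercise = 2.839547; V(1,1) = max -> 7.607007
  V(0,0) = exp(-r*dt) * [p*0.000000 + (1-p)*7.607007] = 4.061685; exercise = 0.000000; V(0,0) = max -> 4.061685


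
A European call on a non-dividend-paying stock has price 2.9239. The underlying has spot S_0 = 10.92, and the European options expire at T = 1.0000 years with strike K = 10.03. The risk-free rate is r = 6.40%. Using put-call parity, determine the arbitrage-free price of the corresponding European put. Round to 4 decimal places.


Answer: Put price = 1.4121

Derivation:
Put-call parity: C - P = S_0 * exp(-qT) - K * exp(-rT).
S_0 * exp(-qT) = 10.9200 * 1.00000000 = 10.92000000
K * exp(-rT) = 10.0300 * 0.93800500 = 9.40819015
P = C - S*exp(-qT) + K*exp(-rT)
P = 2.9239 - 10.92000000 + 9.40819015 = 1.4121


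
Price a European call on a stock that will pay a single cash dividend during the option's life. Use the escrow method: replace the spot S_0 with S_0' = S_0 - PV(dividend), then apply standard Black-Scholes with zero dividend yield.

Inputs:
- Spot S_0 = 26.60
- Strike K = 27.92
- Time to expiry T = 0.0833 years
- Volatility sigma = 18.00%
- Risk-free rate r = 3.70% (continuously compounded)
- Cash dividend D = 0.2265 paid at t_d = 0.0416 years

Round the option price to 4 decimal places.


PV(D) = D * exp(-r * t_d) = 0.2265 * 0.99846198 = 0.22615164
S_0' = S_0 - PV(D) = 26.6000 - 0.22615164 = 26.37384836
d1 = (ln(S_0'/K) + (r + sigma^2/2)*T) / (sigma*sqrt(T)) = -1.01131179
d2 = d1 - sigma*sqrt(T) = -1.06326292
exp(-rT) = 0.99692264
N(d1) = 0.15593361; N(d2) = 0.14383137
C = S_0' * N(d1) - K * exp(-rT) * N(d2) = 26.37384836 * 0.15593361 - 27.9200 * 0.99692264 * 0.14383137 = 0.1092

Answer: Price = 0.1092


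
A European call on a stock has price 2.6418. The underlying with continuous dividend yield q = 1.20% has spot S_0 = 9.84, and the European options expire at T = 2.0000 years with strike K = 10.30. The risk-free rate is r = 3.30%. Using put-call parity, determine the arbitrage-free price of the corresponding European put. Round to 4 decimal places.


Put-call parity: C - P = S_0 * exp(-qT) - K * exp(-rT).
S_0 * exp(-qT) = 9.8400 * 0.97628571 = 9.60665138
K * exp(-rT) = 10.3000 * 0.93613086 = 9.64214790
P = C - S*exp(-qT) + K*exp(-rT)
P = 2.6418 - 9.60665138 + 9.64214790 = 2.6773

Answer: Put price = 2.6773


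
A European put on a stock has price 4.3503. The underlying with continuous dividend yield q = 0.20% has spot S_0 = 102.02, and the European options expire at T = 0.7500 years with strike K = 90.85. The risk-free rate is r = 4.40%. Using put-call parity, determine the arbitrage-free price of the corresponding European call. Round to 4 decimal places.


Put-call parity: C - P = S_0 * exp(-qT) - K * exp(-rT).
S_0 * exp(-qT) = 102.0200 * 0.99850112 = 101.86708472
K * exp(-rT) = 90.8500 * 0.96753856 = 87.90087814
C = P + S*exp(-qT) - K*exp(-rT)
C = 4.3503 + 101.86708472 - 87.90087814 = 18.3165

Answer: Call price = 18.3165


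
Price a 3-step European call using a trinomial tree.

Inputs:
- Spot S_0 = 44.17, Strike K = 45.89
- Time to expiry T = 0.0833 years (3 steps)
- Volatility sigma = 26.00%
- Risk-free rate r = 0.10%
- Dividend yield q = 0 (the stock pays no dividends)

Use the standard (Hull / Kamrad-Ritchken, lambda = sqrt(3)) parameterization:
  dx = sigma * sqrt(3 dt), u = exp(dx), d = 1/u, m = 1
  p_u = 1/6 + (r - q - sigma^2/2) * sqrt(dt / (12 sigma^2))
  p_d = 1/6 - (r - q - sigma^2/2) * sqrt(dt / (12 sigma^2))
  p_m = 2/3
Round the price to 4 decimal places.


dt = T/N = 0.027767; dx = sigma*sqrt(3*dt) = 0.075041
u = exp(dx) = 1.077928; d = 1/u = 0.927706
p_u = 0.160598, p_m = 0.666667, p_d = 0.172735
Discount per step: exp(-r*dt) = 0.999972
Stock lattice S(k, j) with j the centered position index:
  k=0: S(0,+0) = 44.1700
  k=1: S(1,-1) = 40.9768; S(1,+0) = 44.1700; S(1,+1) = 47.6121
  k=2: S(2,-2) = 38.0144; S(2,-1) = 40.9768; S(2,+0) = 44.1700; S(2,+1) = 47.6121; S(2,+2) = 51.3224
  k=3: S(3,-3) = 35.2662; S(3,-2) = 38.0144; S(3,-1) = 40.9768; S(3,+0) = 44.1700; S(3,+1) = 47.6121; S(3,+2) = 51.3224; S(3,+3) = 55.3218
Terminal payoffs V(N, j) = max(S_T - K, 0):
  V(3,-3) = 0.000000; V(3,-2) = 0.000000; V(3,-1) = 0.000000; V(3,+0) = 0.000000; V(3,+1) = 1.722072; V(3,+2) = 5.432378; V(3,+3) = 9.431819
Backward induction: V(k, j) = exp(-r*dt) * [p_u * V(k+1, j+1) + p_m * V(k+1, j) + p_d * V(k+1, j-1)]
  V(2,-2) = exp(-r*dt) * [p_u*0.000000 + p_m*0.000000 + p_d*0.000000] = 0.000000
  V(2,-1) = exp(-r*dt) * [p_u*0.000000 + p_m*0.000000 + p_d*0.000000] = 0.000000
  V(2,+0) = exp(-r*dt) * [p_u*1.722072 + p_m*0.000000 + p_d*0.000000] = 0.276554
  V(2,+1) = exp(-r*dt) * [p_u*5.432378 + p_m*1.722072 + p_d*0.000000] = 2.020423
  V(2,+2) = exp(-r*dt) * [p_u*9.431819 + p_m*5.432378 + p_d*1.722072] = 5.433631
  V(1,-1) = exp(-r*dt) * [p_u*0.276554 + p_m*0.000000 + p_d*0.000000] = 0.044413
  V(1,+0) = exp(-r*dt) * [p_u*2.020423 + p_m*0.276554 + p_d*0.000000] = 0.508832
  V(1,+1) = exp(-r*dt) * [p_u*5.433631 + p_m*2.020423 + p_d*0.276554] = 2.267288
  V(0,+0) = exp(-r*dt) * [p_u*2.267288 + p_m*0.508832 + p_d*0.044413] = 0.710996

Answer: Price = V(0,0) = 0.7110


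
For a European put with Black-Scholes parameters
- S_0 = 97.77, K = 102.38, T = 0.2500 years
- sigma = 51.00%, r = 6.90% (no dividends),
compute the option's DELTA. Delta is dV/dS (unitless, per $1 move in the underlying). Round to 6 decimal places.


Answer: Delta = -0.494229

Derivation:
d1 = 0.0144662764; d2 = -0.2405337236
phi(d1) = 0.3989005386; exp(-qT) = 1.0000000000; exp(-rT) = 0.9828979294
N(-d1) = 0.4942289920
Delta = -exp(-qT) * N(-d1) = -1.0000000000 * 0.4942289920 = -0.494229


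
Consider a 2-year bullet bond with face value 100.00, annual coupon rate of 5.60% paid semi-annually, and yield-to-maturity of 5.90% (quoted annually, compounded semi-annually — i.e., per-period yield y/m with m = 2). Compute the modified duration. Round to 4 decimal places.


Answer: Modified duration = 1.8645

Derivation:
Coupon per period c = face * coupon_rate / m = 2.800000
Periods per year m = 2; per-period yield y/m = 0.029500
Number of cashflows N = 4
Cashflows (t years, CF_t, discount factor 1/(1+y/m)^(m*t), PV):
  t = 0.5000: CF_t = 2.800000, DF = 0.971345, PV = 2.719767
  t = 1.0000: CF_t = 2.800000, DF = 0.943512, PV = 2.641833
  t = 1.5000: CF_t = 2.800000, DF = 0.916476, PV = 2.566132
  t = 2.0000: CF_t = 102.800000, DF = 0.890214, PV = 91.514036
Price P = sum_t PV_t = 99.441768
First compute Macaulay numerator sum_t t * PV_t:
  t * PV_t at t = 0.5000: 1.359883
  t * PV_t at t = 1.0000: 2.641833
  t * PV_t at t = 1.5000: 3.849198
  t * PV_t at t = 2.0000: 183.028073
Macaulay duration D = 190.878987 / 99.441768 = 1.919505
Modified duration = D / (1 + y/m) = 1.919505 / (1 + 0.029500) = 1.864502


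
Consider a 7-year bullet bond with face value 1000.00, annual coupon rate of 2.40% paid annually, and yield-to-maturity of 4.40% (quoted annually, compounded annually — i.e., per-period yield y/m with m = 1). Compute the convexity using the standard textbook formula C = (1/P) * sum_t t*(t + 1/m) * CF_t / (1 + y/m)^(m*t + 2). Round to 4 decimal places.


Answer: Convexity = 46.4257

Derivation:
Coupon per period c = face * coupon_rate / m = 24.000000
Periods per year m = 1; per-period yield y/m = 0.044000
Number of cashflows N = 7
Cashflows (t years, CF_t, discount factor 1/(1+y/m)^(m*t), PV):
  t = 1.0000: CF_t = 24.000000, DF = 0.957854, PV = 22.988506
  t = 2.0000: CF_t = 24.000000, DF = 0.917485, PV = 22.019642
  t = 3.0000: CF_t = 24.000000, DF = 0.878817, PV = 21.091611
  t = 4.0000: CF_t = 24.000000, DF = 0.841779, PV = 20.202692
  t = 5.0000: CF_t = 24.000000, DF = 0.806302, PV = 19.351238
  t = 6.0000: CF_t = 24.000000, DF = 0.772320, PV = 18.535668
  t = 7.0000: CF_t = 1024.000000, DF = 0.739770, PV = 757.524121
Price P = sum_t PV_t = 881.713477
Convexity numerator sum_t t*(t + 1/m) * CF_t / (1+y/m)^(m*t + 2):
  t = 1.0000: term = 42.183221
  t = 2.0000: term = 121.216153
  t = 3.0000: term = 232.214853
  t = 4.0000: term = 370.713367
  t = 5.0000: term = 532.634147
  t = 6.0000: term = 714.260351
  t = 7.0000: term = 38920.955688
Convexity = (1/P) * sum = 40934.177780 / 881.713477 = 46.425714


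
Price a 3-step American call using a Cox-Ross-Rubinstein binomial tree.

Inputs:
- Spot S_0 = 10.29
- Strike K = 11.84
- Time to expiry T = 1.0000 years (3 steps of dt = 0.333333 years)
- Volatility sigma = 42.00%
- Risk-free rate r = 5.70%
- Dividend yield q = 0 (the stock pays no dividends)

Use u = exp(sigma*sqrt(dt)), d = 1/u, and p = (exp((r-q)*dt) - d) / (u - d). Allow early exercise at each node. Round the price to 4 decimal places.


Answer: Price = V(0,0) = 1.4122

Derivation:
dt = T/N = 0.333333
u = exp(sigma*sqrt(dt)) = 1.274415; d = 1/u = 0.784674
p = (exp((r-q)*dt) - d) / (u - d) = 0.478840
Discount per step: exp(-r*dt) = 0.981179
Stock lattice S(k, i) with i counting down-moves:
  k=0: S(0,0) = 10.2900
  k=1: S(1,0) = 13.1137; S(1,1) = 8.0743
  k=2: S(2,0) = 16.7123; S(2,1) = 10.2900; S(2,2) = 6.3357
  k=3: S(3,0) = 21.2984; S(3,1) = 13.1137; S(3,2) = 8.0743; S(3,3) = 4.9714
Terminal payoffs V(N, i) = max(S_T - K, 0):
  V(3,0) = 9.458441; V(3,1) = 1.273729; V(3,2) = 0.000000; V(3,3) = 0.000000
Backward induction: V(k, i) = exp(-r*dt) * [p * V(k+1, i) + (1-p) * V(k+1, i+1)]; then take max(V_cont, immediate exercise) for American.
  V(2,0) = exp(-r*dt) * [p*9.458441 + (1-p)*1.273729] = 5.095166; exercise = 4.872330; V(2,0) = max -> 5.095166
  V(2,1) = exp(-r*dt) * [p*1.273729 + (1-p)*0.000000] = 0.598434; exercise = 0.000000; V(2,1) = max -> 0.598434
  V(2,2) = exp(-r*dt) * [p*0.000000 + (1-p)*0.000000] = 0.000000; exercise = 0.000000; V(2,2) = max -> 0.000000
  V(1,0) = exp(-r*dt) * [p*5.095166 + (1-p)*0.598434] = 2.699864; exercise = 1.273729; V(1,0) = max -> 2.699864
  V(1,1) = exp(-r*dt) * [p*0.598434 + (1-p)*0.000000] = 0.281161; exercise = 0.000000; V(1,1) = max -> 0.281161
  V(0,0) = exp(-r*dt) * [p*2.699864 + (1-p)*0.281161] = 1.412245; exercise = 0.000000; V(0,0) = max -> 1.412245


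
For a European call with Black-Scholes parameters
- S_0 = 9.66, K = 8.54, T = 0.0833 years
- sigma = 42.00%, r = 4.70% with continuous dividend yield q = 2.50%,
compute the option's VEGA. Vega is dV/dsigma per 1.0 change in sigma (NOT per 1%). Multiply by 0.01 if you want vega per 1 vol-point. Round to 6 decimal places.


d1 = 1.0923367363; d2 = 0.9711174309
phi(d1) = 0.2196898926; exp(-qT) = 0.9979196669; exp(-rT) = 0.9960925540
Vega = S * exp(-qT) * phi(d1) * sqrt(T) = 9.6600 * 0.9979196669 * 0.2196898926 * 0.2886173938 = 0.611231

Answer: Vega = 0.611231


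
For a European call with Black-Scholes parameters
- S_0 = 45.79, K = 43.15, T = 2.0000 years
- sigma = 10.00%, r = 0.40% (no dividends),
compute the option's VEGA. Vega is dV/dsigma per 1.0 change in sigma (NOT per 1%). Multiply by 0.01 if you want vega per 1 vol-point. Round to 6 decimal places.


d1 = 0.5471826264; d2 = 0.4057612702
phi(d1) = 0.3434743143; exp(-qT) = 1.0000000000; exp(-rT) = 0.9920319148
Vega = S * exp(-qT) * phi(d1) * sqrt(T) = 45.7900 * 1.0000000000 * 0.3434743143 * 1.4142135624 = 22.242311

Answer: Vega = 22.242311


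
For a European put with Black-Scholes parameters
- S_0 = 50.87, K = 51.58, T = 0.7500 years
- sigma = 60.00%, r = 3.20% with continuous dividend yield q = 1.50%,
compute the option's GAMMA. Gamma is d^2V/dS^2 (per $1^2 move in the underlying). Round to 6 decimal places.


Answer: Gamma = 0.014437

Derivation:
d1 = 0.2576701903; d2 = -0.2619450519
phi(d1) = 0.3859160205; exp(-qT) = 0.9888130446; exp(-rT) = 0.9762857098
Gamma = exp(-qT) * phi(d1) / (S * sigma * sqrt(T)) = 0.9888130446 * 0.3859160205 / (50.8700 * 0.6000 * 0.8660254038) = 0.014437


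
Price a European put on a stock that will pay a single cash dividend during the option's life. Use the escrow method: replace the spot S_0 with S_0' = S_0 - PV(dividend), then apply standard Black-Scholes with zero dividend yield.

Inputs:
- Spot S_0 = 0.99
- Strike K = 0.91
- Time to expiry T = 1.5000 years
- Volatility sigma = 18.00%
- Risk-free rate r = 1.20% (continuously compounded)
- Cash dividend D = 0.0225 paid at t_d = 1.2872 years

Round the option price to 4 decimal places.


PV(D) = D * exp(-r * t_d) = 0.0225 * 0.98467228 = 0.02215513
S_0' = S_0 - PV(D) = 0.9900 - 0.02215513 = 0.96784487
d1 = (ln(S_0'/K) + (r + sigma^2/2)*T) / (sigma*sqrt(T)) = 0.47142345
d2 = d1 - sigma*sqrt(T) = 0.25096937
exp(-rT) = 0.98216103
N(-d1) = 0.31866919; N(-d2) = 0.40091890
P = K * exp(-rT) * N(-d2) - S_0' * N(-d1) = 0.9100 * 0.98216103 * 0.40091890 - 0.96784487 * 0.31866919 = 0.0499

Answer: Price = 0.0499


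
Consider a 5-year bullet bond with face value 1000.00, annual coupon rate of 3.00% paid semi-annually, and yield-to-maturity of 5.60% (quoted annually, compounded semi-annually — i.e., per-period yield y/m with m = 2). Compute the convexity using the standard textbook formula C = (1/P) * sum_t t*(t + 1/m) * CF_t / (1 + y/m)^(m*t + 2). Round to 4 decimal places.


Answer: Convexity = 23.6560

Derivation:
Coupon per period c = face * coupon_rate / m = 15.000000
Periods per year m = 2; per-period yield y/m = 0.028000
Number of cashflows N = 10
Cashflows (t years, CF_t, discount factor 1/(1+y/m)^(m*t), PV):
  t = 0.5000: CF_t = 15.000000, DF = 0.972763, PV = 14.591440
  t = 1.0000: CF_t = 15.000000, DF = 0.946267, PV = 14.194007
  t = 1.5000: CF_t = 15.000000, DF = 0.920493, PV = 13.807400
  t = 2.0000: CF_t = 15.000000, DF = 0.895422, PV = 13.431323
  t = 2.5000: CF_t = 15.000000, DF = 0.871033, PV = 13.065490
  t = 3.0000: CF_t = 15.000000, DF = 0.847308, PV = 12.709620
  t = 3.5000: CF_t = 15.000000, DF = 0.824230, PV = 12.363444
  t = 4.0000: CF_t = 15.000000, DF = 0.801780, PV = 12.026696
  t = 4.5000: CF_t = 15.000000, DF = 0.779941, PV = 11.699121
  t = 5.0000: CF_t = 1015.000000, DF = 0.758698, PV = 770.078318
Price P = sum_t PV_t = 887.966859
Convexity numerator sum_t t*(t + 1/m) * CF_t / (1+y/m)^(m*t + 2):
  t = 0.5000: term = 6.903700
  t = 1.0000: term = 20.146985
  t = 1.5000: term = 39.196469
  t = 2.0000: term = 63.548101
  t = 2.5000: term = 92.725828
  t = 3.0000: term = 126.280310
  t = 3.5000: term = 163.787692
  t = 4.0000: term = 204.848420
  t = 4.5000: term = 249.086113
  t = 5.0000: term = 20039.245239
Convexity = (1/P) * sum = 21005.768856 / 887.966859 = 23.656028


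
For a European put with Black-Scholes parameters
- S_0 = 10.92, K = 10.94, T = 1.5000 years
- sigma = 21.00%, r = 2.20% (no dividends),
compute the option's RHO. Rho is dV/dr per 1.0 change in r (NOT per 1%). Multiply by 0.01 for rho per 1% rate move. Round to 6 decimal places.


d1 = 0.2497903065; d2 = -0.0074061165
phi(d1) = 0.3866883793; exp(-qT) = 1.0000000000; exp(-rT) = 0.9675385596
N(-d2) = 0.5029545860
Rho = -K*T*exp(-rT)*N(-d2) = -10.9400 * 1.5000 * 0.9675385596 * 0.5029545860 = -7.985565

Answer: Rho = -7.985565


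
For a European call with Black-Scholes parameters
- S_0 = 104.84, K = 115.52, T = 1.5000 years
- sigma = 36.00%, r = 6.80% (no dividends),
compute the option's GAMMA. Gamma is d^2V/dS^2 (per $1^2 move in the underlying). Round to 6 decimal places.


d1 = 0.2317754899; d2 = -0.2091326638
phi(d1) = 0.3883693450; exp(-qT) = 1.0000000000; exp(-rT) = 0.9030295517
Gamma = exp(-qT) * phi(d1) / (S * sigma * sqrt(T)) = 1.0000000000 * 0.3883693450 / (104.8400 * 0.3600 * 1.2247448714) = 0.008402

Answer: Gamma = 0.008402


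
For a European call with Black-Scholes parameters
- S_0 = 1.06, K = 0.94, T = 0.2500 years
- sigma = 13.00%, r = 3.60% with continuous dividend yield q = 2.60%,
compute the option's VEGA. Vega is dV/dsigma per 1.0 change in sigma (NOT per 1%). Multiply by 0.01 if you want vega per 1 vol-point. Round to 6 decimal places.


Answer: Vega = 0.033299

Derivation:
d1 = 1.9193355668; d2 = 1.8543355668
phi(d1) = 0.0632371685; exp(-qT) = 0.9935210793; exp(-rT) = 0.9910403788
Vega = S * exp(-qT) * phi(d1) * sqrt(T) = 1.0600 * 0.9935210793 * 0.0632371685 * 0.5000000000 = 0.033299


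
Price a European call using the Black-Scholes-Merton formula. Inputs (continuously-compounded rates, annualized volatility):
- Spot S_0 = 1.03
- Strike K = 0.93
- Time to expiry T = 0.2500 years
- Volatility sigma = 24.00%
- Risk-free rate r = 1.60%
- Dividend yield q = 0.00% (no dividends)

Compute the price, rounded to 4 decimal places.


Answer: Price = 0.1158

Derivation:
d1 = (ln(S/K) + (r - q + 0.5*sigma^2) * T) / (sigma * sqrt(T)) = 0.94441246
d2 = d1 - sigma * sqrt(T) = 0.82441246
exp(-rT) = 0.99600799; exp(-qT) = 1.00000000
C = S_0 * exp(-qT) * N(d1) - K * exp(-rT) * N(d2)
N(d1) = 0.82752054; N(d2) = 0.79514738
C = 1.0300 * 1.00000000 * 0.82752054 - 0.9300 * 0.99600799 * 0.79514738 = 0.1158


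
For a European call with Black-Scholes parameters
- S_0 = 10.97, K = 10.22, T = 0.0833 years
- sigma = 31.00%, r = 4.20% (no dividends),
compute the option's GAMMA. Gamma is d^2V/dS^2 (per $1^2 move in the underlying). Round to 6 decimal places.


Answer: Gamma = 0.277097

Derivation:
d1 = 0.8753507987; d2 = 0.7858794066
phi(d1) = 0.2719714875; exp(-qT) = 1.0000000000; exp(-rT) = 0.9965075130
Gamma = exp(-qT) * phi(d1) / (S * sigma * sqrt(T)) = 1.0000000000 * 0.2719714875 / (10.9700 * 0.3100 * 0.2886173938) = 0.277097


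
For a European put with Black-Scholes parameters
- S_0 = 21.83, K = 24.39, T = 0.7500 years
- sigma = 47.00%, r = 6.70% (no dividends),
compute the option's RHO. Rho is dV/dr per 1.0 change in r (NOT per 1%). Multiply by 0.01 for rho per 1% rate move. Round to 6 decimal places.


Answer: Rho = -11.094576

Derivation:
d1 = 0.0545398436; d2 = -0.3524920962
phi(d1) = 0.3983493757; exp(-qT) = 1.0000000000; exp(-rT) = 0.9509916469
N(-d2) = 0.6377653775
Rho = -K*T*exp(-rT)*N(-d2) = -24.3900 * 0.7500 * 0.9509916469 * 0.6377653775 = -11.094576


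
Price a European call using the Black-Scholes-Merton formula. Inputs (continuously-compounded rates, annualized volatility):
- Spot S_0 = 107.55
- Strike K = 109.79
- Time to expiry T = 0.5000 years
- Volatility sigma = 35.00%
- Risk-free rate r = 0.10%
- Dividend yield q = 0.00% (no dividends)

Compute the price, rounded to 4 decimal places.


Answer: Price = 9.6419

Derivation:
d1 = (ln(S/K) + (r - q + 0.5*sigma^2) * T) / (sigma * sqrt(T)) = 0.04247249
d2 = d1 - sigma * sqrt(T) = -0.20501488
exp(-rT) = 0.99950012; exp(-qT) = 1.00000000
C = S_0 * exp(-qT) * N(d1) - K * exp(-rT) * N(d2)
N(d1) = 0.51693898; N(d2) = 0.41878025
C = 107.5500 * 1.00000000 * 0.51693898 - 109.7900 * 0.99950012 * 0.41878025 = 9.6419


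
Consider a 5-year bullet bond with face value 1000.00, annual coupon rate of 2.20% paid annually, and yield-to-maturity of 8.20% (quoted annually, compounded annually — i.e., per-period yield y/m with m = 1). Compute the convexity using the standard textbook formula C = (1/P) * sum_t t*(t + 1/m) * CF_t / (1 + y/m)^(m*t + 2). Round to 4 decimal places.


Coupon per period c = face * coupon_rate / m = 22.000000
Periods per year m = 1; per-period yield y/m = 0.082000
Number of cashflows N = 5
Cashflows (t years, CF_t, discount factor 1/(1+y/m)^(m*t), PV):
  t = 1.0000: CF_t = 22.000000, DF = 0.924214, PV = 20.332717
  t = 2.0000: CF_t = 22.000000, DF = 0.854172, PV = 18.791790
  t = 3.0000: CF_t = 22.000000, DF = 0.789438, PV = 17.367644
  t = 4.0000: CF_t = 22.000000, DF = 0.729610, PV = 16.051427
  t = 5.0000: CF_t = 1022.000000, DF = 0.674316, PV = 689.151319
Price P = sum_t PV_t = 761.694897
Convexity numerator sum_t t*(t + 1/m) * CF_t / (1+y/m)^(m*t + 2):
  t = 1.0000: term = 34.735287
  t = 2.0000: term = 96.308560
  t = 3.0000: term = 178.019519
  t = 4.0000: term = 274.213677
  t = 5.0000: term = 17659.618818
Convexity = (1/P) * sum = 18242.895861 / 761.694897 = 23.950398

Answer: Convexity = 23.9504


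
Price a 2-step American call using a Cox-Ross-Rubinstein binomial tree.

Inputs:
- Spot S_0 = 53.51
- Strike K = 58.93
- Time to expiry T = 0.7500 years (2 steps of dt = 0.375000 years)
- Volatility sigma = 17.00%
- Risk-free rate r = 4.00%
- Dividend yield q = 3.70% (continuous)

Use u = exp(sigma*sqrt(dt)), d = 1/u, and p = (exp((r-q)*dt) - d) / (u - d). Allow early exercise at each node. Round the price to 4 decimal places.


Answer: Price = V(0,0) = 1.5536

Derivation:
dt = T/N = 0.375000
u = exp(sigma*sqrt(dt)) = 1.109715; d = 1/u = 0.901132
p = (exp((r-q)*dt) - d) / (u - d) = 0.479394
Discount per step: exp(-r*dt) = 0.985112
Stock lattice S(k, i) with i counting down-moves:
  k=0: S(0,0) = 53.5100
  k=1: S(1,0) = 59.3809; S(1,1) = 48.2196
  k=2: S(2,0) = 65.8958; S(2,1) = 53.5100; S(2,2) = 43.4522
Terminal payoffs V(N, i) = max(S_T - K, 0):
  V(2,0) = 6.965831; V(2,1) = 0.000000; V(2,2) = 0.000000
Backward induction: V(k, i) = exp(-r*dt) * [p * V(k+1, i) + (1-p) * V(k+1, i+1)]; then take max(V_cont, immediate exercise) for American.
  V(1,0) = exp(-r*dt) * [p*6.965831 + (1-p)*0.000000] = 3.289662; exercise = 0.450855; V(1,0) = max -> 3.289662
  V(1,1) = exp(-r*dt) * [p*0.000000 + (1-p)*0.000000] = 0.000000; exercise = 0.000000; V(1,1) = max -> 0.000000
  V(0,0) = exp(-r*dt) * [p*3.289662 + (1-p)*0.000000] = 1.553566; exercise = 0.000000; V(0,0) = max -> 1.553566


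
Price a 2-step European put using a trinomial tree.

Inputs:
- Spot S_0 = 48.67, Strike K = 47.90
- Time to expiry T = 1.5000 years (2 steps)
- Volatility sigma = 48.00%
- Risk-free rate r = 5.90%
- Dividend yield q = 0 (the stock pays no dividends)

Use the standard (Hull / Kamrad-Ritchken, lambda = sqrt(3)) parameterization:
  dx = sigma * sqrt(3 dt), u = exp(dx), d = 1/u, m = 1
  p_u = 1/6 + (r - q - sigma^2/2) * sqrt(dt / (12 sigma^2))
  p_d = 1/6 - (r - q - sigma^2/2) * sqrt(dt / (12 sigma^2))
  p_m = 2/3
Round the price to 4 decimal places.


dt = T/N = 0.750000; dx = sigma*sqrt(3*dt) = 0.720000
u = exp(dx) = 2.054433; d = 1/u = 0.486752
p_u = 0.137396, p_m = 0.666667, p_d = 0.195937
Discount per step: exp(-r*dt) = 0.956715
Stock lattice S(k, j) with j the centered position index:
  k=0: S(0,+0) = 48.6700
  k=1: S(1,-1) = 23.6902; S(1,+0) = 48.6700; S(1,+1) = 99.9893
  k=2: S(2,-2) = 11.5313; S(2,-1) = 23.6902; S(2,+0) = 48.6700; S(2,+1) = 99.9893; S(2,+2) = 205.4213
Terminal payoffs V(N, j) = max(K - S_T, 0):
  V(2,-2) = 36.368726; V(2,-1) = 24.209768; V(2,+0) = 0.000000; V(2,+1) = 0.000000; V(2,+2) = 0.000000
Backward induction: V(k, j) = exp(-r*dt) * [p_u * V(k+1, j+1) + p_m * V(k+1, j) + p_d * V(k+1, j-1)]
  V(1,-1) = exp(-r*dt) * [p_u*0.000000 + p_m*24.209768 + p_d*36.368726] = 22.258775
  V(1,+0) = exp(-r*dt) * [p_u*0.000000 + p_m*0.000000 + p_d*24.209768] = 4.538273
  V(1,+1) = exp(-r*dt) * [p_u*0.000000 + p_m*0.000000 + p_d*0.000000] = 0.000000
  V(0,+0) = exp(-r*dt) * [p_u*0.000000 + p_m*4.538273 + p_d*22.258775] = 7.067103

Answer: Price = V(0,0) = 7.0671


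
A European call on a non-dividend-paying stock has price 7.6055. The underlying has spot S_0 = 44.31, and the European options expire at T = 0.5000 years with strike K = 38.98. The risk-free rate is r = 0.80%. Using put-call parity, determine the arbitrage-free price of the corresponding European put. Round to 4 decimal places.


Answer: Put price = 2.1199

Derivation:
Put-call parity: C - P = S_0 * exp(-qT) - K * exp(-rT).
S_0 * exp(-qT) = 44.3100 * 1.00000000 = 44.31000000
K * exp(-rT) = 38.9800 * 0.99600799 = 38.82439142
P = C - S*exp(-qT) + K*exp(-rT)
P = 7.6055 - 44.31000000 + 38.82439142 = 2.1199


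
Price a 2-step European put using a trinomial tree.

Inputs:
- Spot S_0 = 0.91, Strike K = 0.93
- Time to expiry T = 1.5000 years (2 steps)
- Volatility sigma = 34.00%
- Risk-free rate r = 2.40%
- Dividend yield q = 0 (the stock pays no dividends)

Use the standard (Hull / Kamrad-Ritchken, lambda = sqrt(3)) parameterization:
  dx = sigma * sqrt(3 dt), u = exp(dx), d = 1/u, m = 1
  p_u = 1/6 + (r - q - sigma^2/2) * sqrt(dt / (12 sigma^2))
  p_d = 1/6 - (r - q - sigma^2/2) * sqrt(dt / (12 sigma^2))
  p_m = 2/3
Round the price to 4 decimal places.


dt = T/N = 0.750000; dx = sigma*sqrt(3*dt) = 0.510000
u = exp(dx) = 1.665291; d = 1/u = 0.600496
p_u = 0.141814, p_m = 0.666667, p_d = 0.191520
Discount per step: exp(-r*dt) = 0.982161
Stock lattice S(k, j) with j the centered position index:
  k=0: S(0,+0) = 0.9100
  k=1: S(1,-1) = 0.5465; S(1,+0) = 0.9100; S(1,+1) = 1.5154
  k=2: S(2,-2) = 0.3281; S(2,-1) = 0.5465; S(2,+0) = 0.9100; S(2,+1) = 1.5154; S(2,+2) = 2.5236
Terminal payoffs V(N, j) = max(K - S_T, 0):
  V(2,-2) = 0.601859; V(2,-1) = 0.383549; V(2,+0) = 0.020000; V(2,+1) = 0.000000; V(2,+2) = 0.000000
Backward induction: V(k, j) = exp(-r*dt) * [p_u * V(k+1, j+1) + p_m * V(k+1, j) + p_d * V(k+1, j-1)]
  V(1,-1) = exp(-r*dt) * [p_u*0.020000 + p_m*0.383549 + p_d*0.601859] = 0.367135
  V(1,+0) = exp(-r*dt) * [p_u*0.000000 + p_m*0.020000 + p_d*0.383549] = 0.085242
  V(1,+1) = exp(-r*dt) * [p_u*0.000000 + p_m*0.000000 + p_d*0.020000] = 0.003762
  V(0,+0) = exp(-r*dt) * [p_u*0.003762 + p_m*0.085242 + p_d*0.367135] = 0.125398

Answer: Price = V(0,0) = 0.1254


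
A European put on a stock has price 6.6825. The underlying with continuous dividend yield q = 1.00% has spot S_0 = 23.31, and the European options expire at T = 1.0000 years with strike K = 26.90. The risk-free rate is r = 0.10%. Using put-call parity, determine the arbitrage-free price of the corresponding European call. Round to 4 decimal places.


Answer: Call price = 2.8874

Derivation:
Put-call parity: C - P = S_0 * exp(-qT) - K * exp(-rT).
S_0 * exp(-qT) = 23.3100 * 0.99004983 = 23.07806162
K * exp(-rT) = 26.9000 * 0.99900050 = 26.87311345
C = P + S*exp(-qT) - K*exp(-rT)
C = 6.6825 + 23.07806162 - 26.87311345 = 2.8874


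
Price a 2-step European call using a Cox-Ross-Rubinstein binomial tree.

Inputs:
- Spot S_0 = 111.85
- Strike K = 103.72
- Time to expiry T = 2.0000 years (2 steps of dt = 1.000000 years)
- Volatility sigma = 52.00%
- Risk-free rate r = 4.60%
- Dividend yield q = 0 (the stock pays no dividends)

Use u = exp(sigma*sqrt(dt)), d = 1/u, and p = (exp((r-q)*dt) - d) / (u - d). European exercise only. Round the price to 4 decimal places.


Answer: Price = V(0,0) = 37.2039

Derivation:
dt = T/N = 1.000000
u = exp(sigma*sqrt(dt)) = 1.682028; d = 1/u = 0.594521
p = (exp((r-q)*dt) - d) / (u - d) = 0.416139
Discount per step: exp(-r*dt) = 0.955042
Stock lattice S(k, i) with i counting down-moves:
  k=0: S(0,0) = 111.8500
  k=1: S(1,0) = 188.1348; S(1,1) = 66.4971
  k=2: S(2,0) = 316.4479; S(2,1) = 111.8500; S(2,2) = 39.5339
Terminal payoffs V(N, i) = max(S_T - K, 0):
  V(2,0) = 212.727923; V(2,1) = 8.130000; V(2,2) = 0.000000
Backward induction: V(k, i) = exp(-r*dt) * [p * V(k+1, i) + (1-p) * V(k+1, i+1)].
  V(1,0) = exp(-r*dt) * [p*212.727923 + (1-p)*8.130000] = 89.077840
  V(1,1) = exp(-r*dt) * [p*8.130000 + (1-p)*0.000000] = 3.231106
  V(0,0) = exp(-r*dt) * [p*89.077840 + (1-p)*3.231106] = 37.203908


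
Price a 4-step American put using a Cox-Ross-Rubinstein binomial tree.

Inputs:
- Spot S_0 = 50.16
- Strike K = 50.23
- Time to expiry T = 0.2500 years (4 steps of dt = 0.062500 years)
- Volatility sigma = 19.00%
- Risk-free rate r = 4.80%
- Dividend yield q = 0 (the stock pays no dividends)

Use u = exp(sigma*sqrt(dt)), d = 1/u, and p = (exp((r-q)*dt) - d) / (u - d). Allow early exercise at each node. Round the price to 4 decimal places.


dt = T/N = 0.062500
u = exp(sigma*sqrt(dt)) = 1.048646; d = 1/u = 0.953610
p = (exp((r-q)*dt) - d) / (u - d) = 0.519742
Discount per step: exp(-r*dt) = 0.997004
Stock lattice S(k, i) with i counting down-moves:
  k=0: S(0,0) = 50.1600
  k=1: S(1,0) = 52.6001; S(1,1) = 47.8331
  k=2: S(2,0) = 55.1589; S(2,1) = 50.1600; S(2,2) = 45.6141
  k=3: S(3,0) = 57.8422; S(3,1) = 52.6001; S(3,2) = 47.8331; S(3,3) = 43.4981
  k=4: S(4,0) = 60.6560; S(4,1) = 55.1589; S(4,2) = 50.1600; S(4,3) = 45.6141; S(4,4) = 41.4803
Terminal payoffs V(N, i) = max(K - S_T, 0):
  V(4,0) = 0.000000; V(4,1) = 0.000000; V(4,2) = 0.070000; V(4,3) = 4.615854; V(4,4) = 8.749730
Backward induction: V(k, i) = exp(-r*dt) * [p * V(k+1, i) + (1-p) * V(k+1, i+1)]; then take max(V_cont, immediate exercise) for American.
  V(3,0) = exp(-r*dt) * [p*0.000000 + (1-p)*0.000000] = 0.000000; exercise = 0.000000; V(3,0) = max -> 0.000000
  V(3,1) = exp(-r*dt) * [p*0.000000 + (1-p)*0.070000] = 0.033517; exercise = 0.000000; V(3,1) = max -> 0.033517
  V(3,2) = exp(-r*dt) * [p*0.070000 + (1-p)*4.615854] = 2.246434; exercise = 2.396899; V(3,2) = max -> 2.396899
  V(3,3) = exp(-r*dt) * [p*4.615854 + (1-p)*8.749730] = 6.581408; exercise = 6.731872; V(3,3) = max -> 6.731872
  V(2,0) = exp(-r*dt) * [p*0.000000 + (1-p)*0.033517] = 0.016049; exercise = 0.000000; V(2,0) = max -> 0.016049
  V(2,1) = exp(-r*dt) * [p*0.033517 + (1-p)*2.396899] = 1.165050; exercise = 0.070000; V(2,1) = max -> 1.165050
  V(2,2) = exp(-r*dt) * [p*2.396899 + (1-p)*6.731872] = 4.465389; exercise = 4.615854; V(2,2) = max -> 4.615854
  V(1,0) = exp(-r*dt) * [p*0.016049 + (1-p)*1.165050] = 0.566165; exercise = 0.000000; V(1,0) = max -> 0.566165
  V(1,1) = exp(-r*dt) * [p*1.165050 + (1-p)*4.615854] = 2.813873; exercise = 2.396899; V(1,1) = max -> 2.813873
  V(0,0) = exp(-r*dt) * [p*0.566165 + (1-p)*2.813873] = 1.640716; exercise = 0.070000; V(0,0) = max -> 1.640716

Answer: Price = V(0,0) = 1.6407


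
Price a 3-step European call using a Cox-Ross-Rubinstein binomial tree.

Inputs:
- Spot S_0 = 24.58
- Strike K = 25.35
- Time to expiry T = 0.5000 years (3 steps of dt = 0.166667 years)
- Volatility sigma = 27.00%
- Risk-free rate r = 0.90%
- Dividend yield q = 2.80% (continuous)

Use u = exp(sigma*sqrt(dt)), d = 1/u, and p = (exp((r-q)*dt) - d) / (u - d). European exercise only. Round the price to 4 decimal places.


Answer: Price = V(0,0) = 1.5600

Derivation:
dt = T/N = 0.166667
u = exp(sigma*sqrt(dt)) = 1.116532; d = 1/u = 0.895631
p = (exp((r-q)*dt) - d) / (u - d) = 0.458159
Discount per step: exp(-r*dt) = 0.998501
Stock lattice S(k, i) with i counting down-moves:
  k=0: S(0,0) = 24.5800
  k=1: S(1,0) = 27.4443; S(1,1) = 22.0146
  k=2: S(2,0) = 30.6425; S(2,1) = 24.5800; S(2,2) = 19.7170
  k=3: S(3,0) = 34.2133; S(3,1) = 27.4443; S(3,2) = 22.0146; S(3,3) = 17.6591
Terminal payoffs V(N, i) = max(S_T - K, 0):
  V(3,0) = 8.863292; V(3,1) = 2.094345; V(3,2) = 0.000000; V(3,3) = 0.000000
Backward induction: V(k, i) = exp(-r*dt) * [p * V(k+1, i) + (1-p) * V(k+1, i+1)].
  V(2,0) = exp(-r*dt) * [p*8.863292 + (1-p)*2.094345] = 5.187808
  V(2,1) = exp(-r*dt) * [p*2.094345 + (1-p)*0.000000] = 0.958104
  V(2,2) = exp(-r*dt) * [p*0.000000 + (1-p)*0.000000] = 0.000000
  V(1,0) = exp(-r*dt) * [p*5.187808 + (1-p)*0.958104] = 2.891638
  V(1,1) = exp(-r*dt) * [p*0.958104 + (1-p)*0.000000] = 0.438306
  V(0,0) = exp(-r*dt) * [p*2.891638 + (1-p)*0.438306] = 1.559979


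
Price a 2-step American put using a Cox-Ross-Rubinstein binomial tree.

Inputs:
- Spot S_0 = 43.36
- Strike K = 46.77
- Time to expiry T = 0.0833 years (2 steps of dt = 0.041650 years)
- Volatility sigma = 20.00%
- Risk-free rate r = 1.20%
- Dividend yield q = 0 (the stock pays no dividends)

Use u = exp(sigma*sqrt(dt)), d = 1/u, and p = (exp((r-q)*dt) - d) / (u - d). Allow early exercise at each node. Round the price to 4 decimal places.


Answer: Price = V(0,0) = 3.4434

Derivation:
dt = T/N = 0.041650
u = exp(sigma*sqrt(dt)) = 1.041661; d = 1/u = 0.960005
p = (exp((r-q)*dt) - d) / (u - d) = 0.495920
Discount per step: exp(-r*dt) = 0.999500
Stock lattice S(k, i) with i counting down-moves:
  k=0: S(0,0) = 43.3600
  k=1: S(1,0) = 45.1664; S(1,1) = 41.6258
  k=2: S(2,0) = 47.0481; S(2,1) = 43.3600; S(2,2) = 39.9610
Terminal payoffs V(N, i) = max(K - S_T, 0):
  V(2,0) = 0.000000; V(2,1) = 3.410000; V(2,2) = 6.808998
Backward induction: V(k, i) = exp(-r*dt) * [p * V(k+1, i) + (1-p) * V(k+1, i+1)]; then take max(V_cont, immediate exercise) for American.
  V(1,0) = exp(-r*dt) * [p*0.000000 + (1-p)*3.410000] = 1.718055; exercise = 1.603574; V(1,0) = max -> 1.718055
  V(1,1) = exp(-r*dt) * [p*3.410000 + (1-p)*6.808998] = 5.120808; exercise = 5.144178; V(1,1) = max -> 5.144178
  V(0,0) = exp(-r*dt) * [p*1.718055 + (1-p)*5.144178] = 3.443375; exercise = 3.410000; V(0,0) = max -> 3.443375


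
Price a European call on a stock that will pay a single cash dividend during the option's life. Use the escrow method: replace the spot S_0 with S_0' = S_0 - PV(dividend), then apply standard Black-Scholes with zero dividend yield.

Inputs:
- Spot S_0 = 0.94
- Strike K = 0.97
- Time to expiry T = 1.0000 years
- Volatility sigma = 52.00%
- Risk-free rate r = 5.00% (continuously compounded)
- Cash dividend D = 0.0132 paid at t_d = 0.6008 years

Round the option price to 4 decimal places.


PV(D) = D * exp(-r * t_d) = 0.0132 * 0.97040672 = 0.01280937
S_0' = S_0 - PV(D) = 0.9400 - 0.01280937 = 0.92719063
d1 = (ln(S_0'/K) + (r + sigma^2/2)*T) / (sigma*sqrt(T)) = 0.26935215
d2 = d1 - sigma*sqrt(T) = -0.25064785
exp(-rT) = 0.95122942
N(d1) = 0.60617065; N(d2) = 0.40104319
C = S_0' * N(d1) - K * exp(-rT) * N(d2) = 0.92719063 * 0.60617065 - 0.9700 * 0.95122942 * 0.40104319 = 0.1920

Answer: Price = 0.1920


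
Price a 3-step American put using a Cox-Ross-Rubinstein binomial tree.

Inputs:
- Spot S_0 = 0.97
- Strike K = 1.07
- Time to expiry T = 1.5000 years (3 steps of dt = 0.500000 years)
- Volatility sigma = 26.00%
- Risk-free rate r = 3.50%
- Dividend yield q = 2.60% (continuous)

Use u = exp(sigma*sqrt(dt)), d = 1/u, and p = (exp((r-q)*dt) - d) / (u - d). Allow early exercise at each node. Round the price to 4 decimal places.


Answer: Price = V(0,0) = 0.1758

Derivation:
dt = T/N = 0.500000
u = exp(sigma*sqrt(dt)) = 1.201833; d = 1/u = 0.832062
p = (exp((r-q)*dt) - d) / (u - d) = 0.466364
Discount per step: exp(-r*dt) = 0.982652
Stock lattice S(k, i) with i counting down-moves:
  k=0: S(0,0) = 0.9700
  k=1: S(1,0) = 1.1658; S(1,1) = 0.8071
  k=2: S(2,0) = 1.4011; S(2,1) = 0.9700; S(2,2) = 0.6716
  k=3: S(3,0) = 1.6839; S(3,1) = 1.1658; S(3,2) = 0.8071; S(3,3) = 0.5588
Terminal payoffs V(N, i) = max(K - S_T, 0):
  V(3,0) = 0.000000; V(3,1) = 0.000000; V(3,2) = 0.262899; V(3,3) = 0.511222
Backward induction: V(k, i) = exp(-r*dt) * [p * V(k+1, i) + (1-p) * V(k+1, i+1)]; then take max(V_cont, immediate exercise) for American.
  V(2,0) = exp(-r*dt) * [p*0.000000 + (1-p)*0.000000] = 0.000000; exercise = 0.000000; V(2,0) = max -> 0.000000
  V(2,1) = exp(-r*dt) * [p*0.000000 + (1-p)*0.262899] = 0.137859; exercise = 0.100000; V(2,1) = max -> 0.137859
  V(2,2) = exp(-r*dt) * [p*0.262899 + (1-p)*0.511222] = 0.388554; exercise = 0.398442; V(2,2) = max -> 0.398442
  V(1,0) = exp(-r*dt) * [p*0.000000 + (1-p)*0.137859] = 0.072290; exercise = 0.000000; V(1,0) = max -> 0.072290
  V(1,1) = exp(-r*dt) * [p*0.137859 + (1-p)*0.398442] = 0.272111; exercise = 0.262899; V(1,1) = max -> 0.272111
  V(0,0) = exp(-r*dt) * [p*0.072290 + (1-p)*0.272111] = 0.175818; exercise = 0.100000; V(0,0) = max -> 0.175818


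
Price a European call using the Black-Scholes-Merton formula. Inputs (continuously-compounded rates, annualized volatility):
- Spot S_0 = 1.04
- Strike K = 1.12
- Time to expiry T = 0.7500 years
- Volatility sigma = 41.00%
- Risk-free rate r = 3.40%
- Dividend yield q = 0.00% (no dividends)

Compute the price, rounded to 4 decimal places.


d1 = (ln(S/K) + (r - q + 0.5*sigma^2) * T) / (sigma * sqrt(T)) = 0.04063850
d2 = d1 - sigma * sqrt(T) = -0.31443192
exp(-rT) = 0.97482238; exp(-qT) = 1.00000000
C = S_0 * exp(-qT) * N(d1) - K * exp(-rT) * N(d2)
N(d1) = 0.51620795; N(d2) = 0.37659651
C = 1.0400 * 1.00000000 * 0.51620795 - 1.1200 * 0.97482238 * 0.37659651 = 0.1257

Answer: Price = 0.1257


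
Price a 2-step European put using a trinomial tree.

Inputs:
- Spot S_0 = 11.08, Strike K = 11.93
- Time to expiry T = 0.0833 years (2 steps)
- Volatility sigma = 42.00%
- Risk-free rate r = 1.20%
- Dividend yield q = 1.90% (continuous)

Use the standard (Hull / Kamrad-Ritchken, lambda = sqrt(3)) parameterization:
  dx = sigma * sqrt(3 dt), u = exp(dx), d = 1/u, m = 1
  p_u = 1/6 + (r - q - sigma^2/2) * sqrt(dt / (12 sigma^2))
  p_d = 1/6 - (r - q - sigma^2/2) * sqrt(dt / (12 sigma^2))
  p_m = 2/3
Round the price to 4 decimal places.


dt = T/N = 0.041650; dx = sigma*sqrt(3*dt) = 0.148463
u = exp(dx) = 1.160050; d = 1/u = 0.862032
p_u = 0.153313, p_m = 0.666667, p_d = 0.180020
Discount per step: exp(-r*dt) = 0.999500
Stock lattice S(k, j) with j the centered position index:
  k=0: S(0,+0) = 11.0800
  k=1: S(1,-1) = 9.5513; S(1,+0) = 11.0800; S(1,+1) = 12.8533
  k=2: S(2,-2) = 8.2335; S(2,-1) = 9.5513; S(2,+0) = 11.0800; S(2,+1) = 12.8533; S(2,+2) = 14.9105
Terminal payoffs V(N, j) = max(K - S_T, 0):
  V(2,-2) = 3.696459; V(2,-1) = 2.378684; V(2,+0) = 0.850000; V(2,+1) = 0.000000; V(2,+2) = 0.000000
Backward induction: V(k, j) = exp(-r*dt) * [p_u * V(k+1, j+1) + p_m * V(k+1, j) + p_d * V(k+1, j-1)]
  V(1,-1) = exp(-r*dt) * [p_u*0.850000 + p_m*2.378684 + p_d*3.696459] = 2.380353
  V(1,+0) = exp(-r*dt) * [p_u*0.000000 + p_m*0.850000 + p_d*2.378684] = 0.994381
  V(1,+1) = exp(-r*dt) * [p_u*0.000000 + p_m*0.000000 + p_d*0.850000] = 0.152941
  V(0,+0) = exp(-r*dt) * [p_u*0.152941 + p_m*0.994381 + p_d*2.380353] = 1.114324

Answer: Price = V(0,0) = 1.1143


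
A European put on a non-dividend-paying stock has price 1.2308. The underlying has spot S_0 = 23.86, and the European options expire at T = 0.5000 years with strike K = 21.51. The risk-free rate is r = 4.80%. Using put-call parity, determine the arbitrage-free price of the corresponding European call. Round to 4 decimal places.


Answer: Call price = 4.0909

Derivation:
Put-call parity: C - P = S_0 * exp(-qT) - K * exp(-rT).
S_0 * exp(-qT) = 23.8600 * 1.00000000 = 23.86000000
K * exp(-rT) = 21.5100 * 0.97628571 = 20.99990562
C = P + S*exp(-qT) - K*exp(-rT)
C = 1.2308 + 23.86000000 - 20.99990562 = 4.0909


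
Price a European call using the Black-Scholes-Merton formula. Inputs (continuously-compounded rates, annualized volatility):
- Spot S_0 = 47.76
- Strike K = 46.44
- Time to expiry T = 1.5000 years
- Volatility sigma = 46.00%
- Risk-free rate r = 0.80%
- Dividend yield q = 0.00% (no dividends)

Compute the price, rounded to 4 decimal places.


Answer: Price = 11.3488

Derivation:
d1 = (ln(S/K) + (r - q + 0.5*sigma^2) * T) / (sigma * sqrt(T)) = 0.35273950
d2 = d1 - sigma * sqrt(T) = -0.21064314
exp(-rT) = 0.98807171; exp(-qT) = 1.00000000
C = S_0 * exp(-qT) * N(d1) - K * exp(-rT) * N(d2)
N(d1) = 0.63785813; N(d2) = 0.41658287
C = 47.7600 * 1.00000000 * 0.63785813 - 46.4400 * 0.98807171 * 0.41658287 = 11.3488


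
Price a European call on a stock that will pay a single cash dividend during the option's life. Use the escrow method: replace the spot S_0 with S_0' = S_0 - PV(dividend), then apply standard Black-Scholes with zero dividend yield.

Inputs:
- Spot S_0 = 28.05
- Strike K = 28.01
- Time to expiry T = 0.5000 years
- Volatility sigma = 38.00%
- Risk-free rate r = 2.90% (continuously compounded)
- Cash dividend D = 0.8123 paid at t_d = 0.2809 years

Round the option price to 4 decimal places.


PV(D) = D * exp(-r * t_d) = 0.8123 * 0.99188699 = 0.80570980
S_0' = S_0 - PV(D) = 28.0500 - 0.80570980 = 27.24429020
d1 = (ln(S_0'/K) + (r + sigma^2/2)*T) / (sigma*sqrt(T)) = 0.08515939
d2 = d1 - sigma*sqrt(T) = -0.18354119
exp(-rT) = 0.98560462
N(d1) = 0.53393266; N(d2) = 0.42718670
C = S_0' * N(d1) - K * exp(-rT) * N(d2) = 27.24429020 * 0.53393266 - 28.0100 * 0.98560462 * 0.42718670 = 2.7534

Answer: Price = 2.7534
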